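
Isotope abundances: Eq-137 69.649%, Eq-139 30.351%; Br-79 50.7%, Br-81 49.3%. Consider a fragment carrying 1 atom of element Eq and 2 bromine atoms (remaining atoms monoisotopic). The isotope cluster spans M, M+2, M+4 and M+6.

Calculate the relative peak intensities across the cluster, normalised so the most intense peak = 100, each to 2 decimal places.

42.01 : 100.00 : 75.32 : 17.31

Element Eq pattern (n=1): 0.69649 : 0.30351
Bromine pattern (n=2): 0.257049 : 0.499902 : 0.243049
Convolve the two distributions (both contribute in 2-u steps):
  M: 0.69649×0.257049 = 0.179032
  M+2: 0.69649×0.499902 + 0.30351×0.257049 = 0.426194
  M+4: 0.69649×0.243049 + 0.30351×0.499902 = 0.321006
  M+6: 0.30351×0.243049 = 0.073768
Scale to base peak (0.426194) = 100: 42.01 : 100.00 : 75.32 : 17.31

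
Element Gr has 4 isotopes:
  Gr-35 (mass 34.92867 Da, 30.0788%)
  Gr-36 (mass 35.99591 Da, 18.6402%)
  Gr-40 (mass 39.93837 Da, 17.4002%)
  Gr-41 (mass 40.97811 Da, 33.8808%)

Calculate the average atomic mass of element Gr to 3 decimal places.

Average mass = Σ (abundance × isotope mass) = 0.300788 × 34.92867 + 0.186402 × 35.99591 + 0.174002 × 39.93837 + 0.338808 × 40.97811
= 10.506125 + 6.709710 + 6.949356 + 13.883711 = 38.048902 Da

38.049 Da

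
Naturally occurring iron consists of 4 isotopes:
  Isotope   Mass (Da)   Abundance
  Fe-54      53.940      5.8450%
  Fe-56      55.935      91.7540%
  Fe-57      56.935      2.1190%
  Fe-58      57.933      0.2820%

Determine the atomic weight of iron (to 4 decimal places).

55.8452 Da

Average mass = Σ (abundance × isotope mass) = 0.058450 × 53.940 + 0.917540 × 55.935 + 0.021190 × 56.935 + 0.002820 × 57.933
= 3.15279 + 51.32260 + 1.20645 + 0.16337 = 55.84521 Da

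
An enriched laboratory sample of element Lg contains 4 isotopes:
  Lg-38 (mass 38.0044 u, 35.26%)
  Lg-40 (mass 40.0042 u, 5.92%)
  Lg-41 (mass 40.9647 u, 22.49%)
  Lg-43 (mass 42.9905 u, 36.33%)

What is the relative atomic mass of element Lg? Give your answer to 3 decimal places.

Average mass = Σ (abundance × isotope mass) = 0.3526 × 38.0044 + 0.0592 × 40.0042 + 0.2249 × 40.9647 + 0.3633 × 42.9905
= 13.40035 + 2.36825 + 9.21296 + 15.61845 = 40.60001 u

40.600 u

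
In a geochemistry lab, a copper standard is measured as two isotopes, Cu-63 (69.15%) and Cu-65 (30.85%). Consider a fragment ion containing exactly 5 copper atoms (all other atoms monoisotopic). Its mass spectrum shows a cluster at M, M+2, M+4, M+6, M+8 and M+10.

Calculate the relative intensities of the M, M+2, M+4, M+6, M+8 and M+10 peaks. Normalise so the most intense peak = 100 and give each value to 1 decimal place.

44.8 : 100.0 : 89.2 : 39.8 : 8.9 : 0.8

Each Cu atom is independently Cu-63 (p = 0.6915) or Cu-65 (q = 0.3085); the cluster is the binomial expansion (p + q)^5.
P(M) = 0.6915^5 = 0.158111
P(M+2) = 5 × 0.6915^4 × 0.3085^1 = 0.352691
P(M+4) = 10 × 0.6915^3 × 0.3085^2 = 0.314693
P(M+6) = 10 × 0.6915^2 × 0.3085^3 = 0.140394
P(M+8) = 5 × 0.6915^1 × 0.3085^4 = 0.031317
P(M+10) = 0.3085^5 = 0.002794
The M+2 peak is largest (0.352691); scaling to 100 gives 44.8 : 100.0 : 89.2 : 39.8 : 8.9 : 0.8.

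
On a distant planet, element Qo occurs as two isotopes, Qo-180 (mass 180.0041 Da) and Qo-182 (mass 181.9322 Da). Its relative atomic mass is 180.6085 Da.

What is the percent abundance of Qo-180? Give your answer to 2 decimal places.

68.65%

With x = fraction of Qo-180 (so Qo-182 is 1 − x):
180.0041·x + 181.9322·(1 − x) = 180.6085
(180.0041 − 181.9322)·x = 180.6085 − 181.9322
x = -1.3237 / -1.9281 = 0.68653 → 68.65% Qo-180, 31.35% Qo-182.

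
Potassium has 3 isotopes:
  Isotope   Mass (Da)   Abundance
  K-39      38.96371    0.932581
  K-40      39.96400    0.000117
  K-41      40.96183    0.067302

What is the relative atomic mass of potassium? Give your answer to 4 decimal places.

Average mass = Σ (abundance × isotope mass) = 0.932581 × 38.96371 + 0.000117 × 39.96400 + 0.067302 × 40.96183
= 36.336816 + 0.004676 + 2.756813 = 39.098305 Da

39.0983 Da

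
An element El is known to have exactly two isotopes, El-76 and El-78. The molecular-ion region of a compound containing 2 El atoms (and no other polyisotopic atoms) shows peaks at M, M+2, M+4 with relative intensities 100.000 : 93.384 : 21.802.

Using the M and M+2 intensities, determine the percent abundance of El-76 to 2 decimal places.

Write p for the El-76 fraction. I(M+2)/I(M) = [C(2,1)·p^1·(1−p)] / p^2 = 2·(1−p)/p = 93.384/100.000 = 0.9338
(1−p)/p = 0.9338/2 = 0.4669  ⇒  p = 1/(1 + 0.4669) = 0.6817
El-76: 68.17%, El-78: 31.83%.

68.17%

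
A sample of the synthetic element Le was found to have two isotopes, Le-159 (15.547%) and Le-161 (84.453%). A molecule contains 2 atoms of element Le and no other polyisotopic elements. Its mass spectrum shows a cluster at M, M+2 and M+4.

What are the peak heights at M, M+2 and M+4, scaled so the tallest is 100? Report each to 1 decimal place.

3.4 : 36.8 : 100.0

The 2 Le atoms are independent, so intensities follow the terms of (0.15547 + 0.84453)^2.
P(M) = 0.15547^2 = 0.024171
P(M+2) = 2 × 0.15547^1 × 0.84453^1 = 0.262598
P(M+4) = 0.84453^2 = 0.713231
The M+4 peak is largest (0.713231); scaling to 100 gives 3.4 : 36.8 : 100.0.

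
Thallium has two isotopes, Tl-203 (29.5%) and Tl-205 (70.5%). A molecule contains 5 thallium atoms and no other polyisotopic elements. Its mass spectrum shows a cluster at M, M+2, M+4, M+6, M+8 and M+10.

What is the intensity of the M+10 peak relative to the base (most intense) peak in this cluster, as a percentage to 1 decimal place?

Term probabilities: M 0.0022, M+2 0.0267, M+4 0.1276, M+6 0.3049, M+8 0.3644, M+10 0.1742. Base peak = M+8.
P(M+8) = C(5,4) × 0.295^1 × 0.705^4 = 5 × 0.2950 × 0.24703385 = 0.364375 (base)
P(M+10) = C(5,5) × 0.295^0 × 0.705^5 = 1 × 1.0000 × 0.17415886 = 0.174159
Relative intensity = 0.174159 / 0.364375 × 100 = 47.8

47.8%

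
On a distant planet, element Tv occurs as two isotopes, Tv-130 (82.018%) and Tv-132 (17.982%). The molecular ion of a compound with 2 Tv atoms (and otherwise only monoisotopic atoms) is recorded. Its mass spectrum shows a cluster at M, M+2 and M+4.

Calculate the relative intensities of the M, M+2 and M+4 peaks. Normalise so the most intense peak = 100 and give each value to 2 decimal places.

100.00 : 43.85 : 4.81

Each Tv atom is independently Tv-130 (p = 0.82018) or Tv-132 (q = 0.17982); the cluster is the binomial expansion (p + q)^2.
P(M) = 0.82018^2 = 0.672695
P(M+2) = 2 × 0.82018^1 × 0.17982^1 = 0.294970
P(M+4) = 0.17982^2 = 0.032335
The M peak is largest (0.672695); scaling to 100 gives 100.00 : 43.85 : 4.81.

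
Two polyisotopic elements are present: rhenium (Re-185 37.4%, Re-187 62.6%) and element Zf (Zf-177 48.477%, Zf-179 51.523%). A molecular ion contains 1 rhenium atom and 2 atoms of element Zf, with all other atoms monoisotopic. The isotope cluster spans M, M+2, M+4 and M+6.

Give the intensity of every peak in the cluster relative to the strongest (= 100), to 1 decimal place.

Rhenium pattern (n=1): 0.3740 : 0.6260
Element Zf pattern (n=2): 0.23500195 : 0.49953609 : 0.26546195
Convolve the two distributions (both contribute in 2-u steps):
  M: 0.3740×0.23500195 = 0.087891
  M+2: 0.3740×0.49953609 + 0.6260×0.23500195 = 0.333938
  M+4: 0.3740×0.26546195 + 0.6260×0.49953609 = 0.411992
  M+6: 0.6260×0.26546195 = 0.166179
Scale to base peak (0.411992) = 100: 21.3 : 81.1 : 100.0 : 40.3

21.3 : 81.1 : 100.0 : 40.3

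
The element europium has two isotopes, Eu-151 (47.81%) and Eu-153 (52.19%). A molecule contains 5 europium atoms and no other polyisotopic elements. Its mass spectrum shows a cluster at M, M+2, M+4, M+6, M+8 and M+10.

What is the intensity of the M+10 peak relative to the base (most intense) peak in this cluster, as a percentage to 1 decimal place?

(0.4781 + 0.5219)^5 gives M 0.0250, M+2 0.1363, M+4 0.2977, M+6 0.3249, M+8 0.1774, M+10 0.0387; the largest is M+6.
P(M+6) = C(5,3) × 0.4781^2 × 0.5219^3 = 10 × 0.22857961 × 0.14215492 = 0.324937 (base)
P(M+10) = C(5,5) × 0.4781^0 × 0.5219^5 = 1 × 1.0000 × 0.0387201 = 0.038720
Relative intensity = 0.038720 / 0.324937 × 100 = 11.9

11.9%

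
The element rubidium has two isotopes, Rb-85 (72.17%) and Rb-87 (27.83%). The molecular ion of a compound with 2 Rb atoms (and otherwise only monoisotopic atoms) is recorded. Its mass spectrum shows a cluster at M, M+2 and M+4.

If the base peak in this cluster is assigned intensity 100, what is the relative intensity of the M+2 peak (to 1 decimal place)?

(0.7217 + 0.2783)^2 gives M 0.5209, M+2 0.4017, M+4 0.0775; the largest is M.
P(M) = C(2,0) × 0.7217^2 × 0.2783^0 = 1 × 0.52085089 × 1.0000 = 0.520851 (base)
P(M+2) = C(2,1) × 0.7217^1 × 0.2783^1 = 2 × 0.7217 × 0.2783 = 0.401698
Relative intensity = 0.401698 / 0.520851 × 100 = 77.1

77.1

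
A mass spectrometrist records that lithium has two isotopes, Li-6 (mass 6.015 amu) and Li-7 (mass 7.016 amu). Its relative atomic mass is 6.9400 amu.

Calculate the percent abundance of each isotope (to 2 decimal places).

With x = fraction of Li-6 (so Li-7 is 1 − x):
6.015·x + 7.016·(1 − x) = 6.9400
(6.015 − 7.016)·x = 6.9400 − 7.016
x = -0.0760 / -1.001 = 0.07592 → 7.59% Li-6, 92.41% Li-7.

Li-6: 7.59%, Li-7: 92.41%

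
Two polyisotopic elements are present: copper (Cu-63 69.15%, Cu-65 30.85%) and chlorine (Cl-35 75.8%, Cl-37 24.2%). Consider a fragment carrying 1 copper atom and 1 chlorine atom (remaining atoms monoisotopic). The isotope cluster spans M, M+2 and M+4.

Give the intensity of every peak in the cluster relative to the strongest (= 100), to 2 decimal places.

100.00 : 76.54 : 14.24

Copper pattern (n=1): 0.6915 : 0.3085
Chlorine pattern (n=1): 0.7580 : 0.2420
Convolve the two distributions (both contribute in 2-u steps):
  M: 0.6915×0.7580 = 0.524157
  M+2: 0.6915×0.2420 + 0.3085×0.7580 = 0.401186
  M+4: 0.3085×0.2420 = 0.074657
Scale to base peak (0.524157) = 100: 100.00 : 76.54 : 14.24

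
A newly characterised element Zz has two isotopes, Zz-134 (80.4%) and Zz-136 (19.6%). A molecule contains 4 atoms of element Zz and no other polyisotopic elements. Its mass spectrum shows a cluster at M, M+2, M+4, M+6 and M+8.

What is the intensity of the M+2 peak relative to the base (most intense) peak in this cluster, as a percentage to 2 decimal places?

97.51%

Binomial terms of (0.804 + 0.196)^4: M 0.4179, M+2 0.4075, M+4 0.1490, M+6 0.0242, M+8 0.0015 → M is the base peak.
P(M) = C(4,0) × 0.804^4 × 0.196^0 = 1 × 0.41785365 × 1.0000 = 0.417854 (base)
P(M+2) = C(4,1) × 0.804^3 × 0.196^1 = 4 × 0.51971846 × 0.1960 = 0.407459
Relative intensity = 0.407459 / 0.417854 × 100 = 97.51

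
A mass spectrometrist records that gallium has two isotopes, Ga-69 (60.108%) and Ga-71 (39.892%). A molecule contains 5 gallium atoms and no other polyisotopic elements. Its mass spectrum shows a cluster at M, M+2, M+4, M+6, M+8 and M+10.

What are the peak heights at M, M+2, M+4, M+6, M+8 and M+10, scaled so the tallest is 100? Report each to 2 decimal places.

Expanding (0.60108 + 0.39892)^5:
P(M) = 0.60108^5 = 0.078462
P(M+2) = 5 × 0.60108^4 × 0.39892^1 = 0.260366
P(M+4) = 10 × 0.60108^3 × 0.39892^2 = 0.345596
P(M+6) = 10 × 0.60108^2 × 0.39892^3 = 0.229362
P(M+8) = 5 × 0.60108^1 × 0.39892^4 = 0.076111
P(M+10) = 0.39892^5 = 0.010103
The M+4 peak is largest (0.345596); scaling to 100 gives 22.70 : 75.34 : 100.00 : 66.37 : 22.02 : 2.92.

22.70 : 75.34 : 100.00 : 66.37 : 22.02 : 2.92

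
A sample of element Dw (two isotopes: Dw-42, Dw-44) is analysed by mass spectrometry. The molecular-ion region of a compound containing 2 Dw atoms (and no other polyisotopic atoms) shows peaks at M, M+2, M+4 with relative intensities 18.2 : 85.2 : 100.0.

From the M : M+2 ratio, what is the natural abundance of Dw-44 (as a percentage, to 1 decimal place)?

Write p for the Dw-42 fraction. I(M+2)/I(M) = [C(2,1)·p^1·(1−p)] / p^2 = 2·(1−p)/p = 85.2/18.2 = 4.6813
(1−p)/p = 4.6813/2 = 2.3407  ⇒  p = 1/(1 + 2.3407) = 0.2993
Dw-42: 29.9%, Dw-44: 70.1%.

70.1%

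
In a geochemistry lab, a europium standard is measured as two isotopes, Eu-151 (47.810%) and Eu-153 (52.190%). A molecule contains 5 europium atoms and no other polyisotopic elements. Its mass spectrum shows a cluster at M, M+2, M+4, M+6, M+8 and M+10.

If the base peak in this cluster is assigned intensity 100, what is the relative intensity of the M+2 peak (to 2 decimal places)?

41.96

Binomial terms of (0.47810 + 0.52190)^5: M 0.0250, M+2 0.1363, M+4 0.2977, M+6 0.3249, M+8 0.1774, M+10 0.0387 → M+6 is the base peak.
P(M+6) = C(5,3) × 0.47810^2 × 0.52190^3 = 10 × 0.22857961 × 0.14215492 = 0.324937 (base)
P(M+2) = C(5,1) × 0.47810^4 × 0.52190^1 = 5 × 0.05224864 × 0.5219 = 0.136343
Relative intensity = 0.136343 / 0.324937 × 100 = 41.96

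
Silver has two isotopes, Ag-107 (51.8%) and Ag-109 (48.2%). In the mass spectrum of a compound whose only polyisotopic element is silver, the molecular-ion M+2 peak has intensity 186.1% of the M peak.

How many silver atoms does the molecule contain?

For n independent Ag atoms, I(M+2)/I(M) = n · (abundance Ag-109) / (abundance Ag-107) = n · 0.482/0.518.
n = 1.861 × 0.518/0.482 = 2.00 ≈ 2

2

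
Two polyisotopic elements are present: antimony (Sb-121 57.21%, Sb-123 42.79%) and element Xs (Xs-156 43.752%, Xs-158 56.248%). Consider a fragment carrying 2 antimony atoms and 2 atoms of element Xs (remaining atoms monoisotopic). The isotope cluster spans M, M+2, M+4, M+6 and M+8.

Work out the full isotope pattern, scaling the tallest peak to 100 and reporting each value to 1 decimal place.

Antimony pattern (n=2): 0.32729841 : 0.48960318 : 0.18309841
Element Xs pattern (n=2): 0.19142375 : 0.4921925 : 0.31638375
Convolve the two distributions (both contribute in 2-u steps):
  M: 0.32729841×0.19142375 = 0.062653
  M+2: 0.32729841×0.4921925 + 0.48960318×0.19142375 = 0.254815
  M+4: 0.32729841×0.31638375 + 0.48960318×0.4921925 + 0.18309841×0.19142375 = 0.379580
  M+6: 0.48960318×0.31638375 + 0.18309841×0.4921925 = 0.245022
  M+8: 0.18309841×0.31638375 = 0.057929
Scale to base peak (0.379580) = 100: 16.5 : 67.1 : 100.0 : 64.6 : 15.3

16.5 : 67.1 : 100.0 : 64.6 : 15.3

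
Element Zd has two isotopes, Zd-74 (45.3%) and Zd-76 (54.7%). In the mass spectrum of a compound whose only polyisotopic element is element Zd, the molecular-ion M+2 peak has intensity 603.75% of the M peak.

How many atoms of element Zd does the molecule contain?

For n independent Zd atoms, I(M+2)/I(M) = n · (abundance Zd-76) / (abundance Zd-74) = n · 0.547/0.453.
n = 6.0375 × 0.453/0.547 = 5.00 ≈ 5

5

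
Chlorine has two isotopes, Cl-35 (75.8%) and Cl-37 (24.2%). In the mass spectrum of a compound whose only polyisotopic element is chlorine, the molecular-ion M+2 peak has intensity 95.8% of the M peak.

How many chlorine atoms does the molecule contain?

The M+2/M ratio from n Cl atoms is n · q/p = n · 0.242/0.758.
n = 0.958 × 0.758/0.242 = 3.00 ≈ 3

3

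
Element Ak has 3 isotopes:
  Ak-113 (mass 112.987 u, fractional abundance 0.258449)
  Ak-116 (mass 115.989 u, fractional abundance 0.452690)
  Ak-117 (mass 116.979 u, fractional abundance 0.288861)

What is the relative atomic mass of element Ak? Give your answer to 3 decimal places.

115.499 u

Weight each isotope mass by its fractional abundance: 0.258449 × 112.987 + 0.452690 × 115.989 + 0.288861 × 116.979
= 29.2014 + 52.5071 + 33.7907 = 115.4992 u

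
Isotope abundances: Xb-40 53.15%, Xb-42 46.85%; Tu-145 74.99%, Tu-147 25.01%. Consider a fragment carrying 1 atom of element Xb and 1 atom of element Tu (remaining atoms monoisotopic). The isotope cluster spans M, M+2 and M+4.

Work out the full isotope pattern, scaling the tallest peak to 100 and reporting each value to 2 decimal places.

82.31 : 100.00 : 24.20

Element Xb pattern (n=1): 0.5315 : 0.4685
Element Tu pattern (n=1): 0.7499 : 0.2501
Convolve the two distributions (both contribute in 2-u steps):
  M: 0.5315×0.7499 = 0.398572
  M+2: 0.5315×0.2501 + 0.4685×0.7499 = 0.484256
  M+4: 0.4685×0.2501 = 0.117172
Scale to base peak (0.484256) = 100: 82.31 : 100.00 : 24.20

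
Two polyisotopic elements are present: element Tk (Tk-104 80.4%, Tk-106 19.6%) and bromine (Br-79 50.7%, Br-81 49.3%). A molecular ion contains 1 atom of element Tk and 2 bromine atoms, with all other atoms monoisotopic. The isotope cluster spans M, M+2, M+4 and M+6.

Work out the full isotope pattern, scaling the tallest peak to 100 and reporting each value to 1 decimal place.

45.7 : 100.0 : 64.9 : 10.5

Element Tk pattern (n=1): 0.8040 : 0.1960
Bromine pattern (n=2): 0.257049 : 0.499902 : 0.243049
Convolve the two distributions (both contribute in 2-u steps):
  M: 0.8040×0.257049 = 0.206667
  M+2: 0.8040×0.499902 + 0.1960×0.257049 = 0.452303
  M+4: 0.8040×0.243049 + 0.1960×0.499902 = 0.293392
  M+6: 0.1960×0.243049 = 0.047638
Scale to base peak (0.452303) = 100: 45.7 : 100.0 : 64.9 : 10.5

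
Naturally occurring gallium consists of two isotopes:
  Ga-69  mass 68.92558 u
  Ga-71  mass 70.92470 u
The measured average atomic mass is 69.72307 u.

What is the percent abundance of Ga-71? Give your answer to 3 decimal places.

Let x be the fractional abundance of Ga-69; then Ga-71 has abundance 1 − x.
68.92558·x + 70.92470·(1 − x) = 69.72307
(68.92558 − 70.92470)·x = 69.72307 − 70.92470
x = -1.20163 / -1.99912 = 0.60108 → 60.108% Ga-69, 39.892% Ga-71.

39.892%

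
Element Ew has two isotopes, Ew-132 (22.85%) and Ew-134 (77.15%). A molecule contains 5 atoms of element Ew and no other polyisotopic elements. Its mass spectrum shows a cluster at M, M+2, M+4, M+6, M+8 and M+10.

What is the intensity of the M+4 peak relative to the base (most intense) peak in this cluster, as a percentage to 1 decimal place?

17.5%

(0.2285 + 0.7715)^5 gives M 0.0006, M+2 0.0105, M+4 0.0710, M+6 0.2398, M+8 0.4048, M+10 0.2733; the largest is M+8.
P(M+8) = C(5,4) × 0.2285^1 × 0.7715^4 = 5 × 0.2285 × 0.35427762 = 0.404762 (base)
P(M+4) = C(5,2) × 0.2285^3 × 0.7715^2 = 10 × 0.0119305 × 0.59521225 = 0.071012
Relative intensity = 0.071012 / 0.404762 × 100 = 17.5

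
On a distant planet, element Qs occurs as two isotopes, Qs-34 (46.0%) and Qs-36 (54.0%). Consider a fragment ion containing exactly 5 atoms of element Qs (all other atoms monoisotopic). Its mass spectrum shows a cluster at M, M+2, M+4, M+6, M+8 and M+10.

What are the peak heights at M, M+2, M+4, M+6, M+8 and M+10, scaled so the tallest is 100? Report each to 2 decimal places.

6.18 : 36.28 : 85.19 : 100.00 : 58.70 : 13.78

The 5 Qs atoms are independent, so intensities follow the terms of (0.460 + 0.540)^5.
P(M) = 0.460^5 = 0.020596
P(M+2) = 5 × 0.460^4 × 0.540^1 = 0.120891
P(M+4) = 10 × 0.460^3 × 0.540^2 = 0.283832
P(M+6) = 10 × 0.460^2 × 0.540^3 = 0.333194
P(M+8) = 5 × 0.460^1 × 0.540^4 = 0.195570
P(M+10) = 0.540^5 = 0.045917
The M+6 peak is largest (0.333194); scaling to 100 gives 6.18 : 36.28 : 85.19 : 100.00 : 58.70 : 13.78.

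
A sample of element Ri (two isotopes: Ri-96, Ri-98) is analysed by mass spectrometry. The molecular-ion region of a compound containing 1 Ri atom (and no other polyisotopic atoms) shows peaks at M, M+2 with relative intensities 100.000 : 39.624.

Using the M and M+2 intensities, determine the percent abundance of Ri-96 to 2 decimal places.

Write p for the Ri-96 fraction. I(M+2)/I(M) = [C(1,1)·p^0·(1−p)] / p^1 = 1·(1−p)/p = 39.624/100.000 = 0.3962
(1−p)/p = 0.3962/1 = 0.3962  ⇒  p = 1/(1 + 0.3962) = 0.7162
Ri-96: 71.62%, Ri-98: 28.38%.

71.62%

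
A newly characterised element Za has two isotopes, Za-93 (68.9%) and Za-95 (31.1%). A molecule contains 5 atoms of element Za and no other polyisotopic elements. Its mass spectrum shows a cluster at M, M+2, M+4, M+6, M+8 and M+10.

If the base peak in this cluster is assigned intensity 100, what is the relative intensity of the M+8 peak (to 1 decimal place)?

9.2

Binomial terms of (0.689 + 0.311)^5: M 0.1553, M+2 0.3504, M+4 0.3164, M+6 0.1428, M+8 0.0322, M+10 0.0029 → M+2 is the base peak.
P(M+2) = C(5,1) × 0.689^4 × 0.311^1 = 5 × 0.22536003 × 0.3110 = 0.350435 (base)
P(M+8) = C(5,4) × 0.689^1 × 0.311^4 = 5 × 0.6890 × 0.00935495 = 0.032228
Relative intensity = 0.032228 / 0.350435 × 100 = 9.2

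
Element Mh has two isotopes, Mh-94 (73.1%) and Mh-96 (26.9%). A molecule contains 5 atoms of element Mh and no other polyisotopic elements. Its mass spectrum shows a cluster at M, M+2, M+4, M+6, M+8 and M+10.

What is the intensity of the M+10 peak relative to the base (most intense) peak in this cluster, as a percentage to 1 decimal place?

Binomial terms of (0.731 + 0.269)^5: M 0.2087, M+2 0.3841, M+4 0.2827, M+6 0.1040, M+8 0.0191, M+10 0.0014 → M+2 is the base peak.
P(M+2) = C(5,1) × 0.731^4 × 0.269^1 = 5 × 0.28554168 × 0.2690 = 0.384054 (base)
P(M+10) = C(5,5) × 0.731^0 × 0.269^5 = 1 × 1.0000 × 0.00140851 = 0.001409
Relative intensity = 0.001409 / 0.384054 × 100 = 0.4

0.4%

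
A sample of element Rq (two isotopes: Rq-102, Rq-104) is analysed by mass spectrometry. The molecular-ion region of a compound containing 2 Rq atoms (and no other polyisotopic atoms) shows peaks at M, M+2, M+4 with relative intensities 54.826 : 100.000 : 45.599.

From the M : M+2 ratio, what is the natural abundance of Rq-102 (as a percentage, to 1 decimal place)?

If p is the fraction of Rq that is Rq-102, then I(M+2)/I(M) = [C(2,1)·p^1·(1−p)] / p^2 = 2·(1−p)/p = 100.000/54.826 = 1.8240
(1−p)/p = 1.8240/2 = 0.9120  ⇒  p = 1/(1 + 0.9120) = 0.5230
Rq-102: 52.3%, Rq-104: 47.7%.

52.3%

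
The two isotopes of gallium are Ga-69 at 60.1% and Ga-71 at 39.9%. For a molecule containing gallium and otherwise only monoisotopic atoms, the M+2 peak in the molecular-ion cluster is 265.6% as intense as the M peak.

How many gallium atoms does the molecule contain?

The M+2/M ratio from n Ga atoms is n · q/p = n · 0.399/0.601.
n = 2.656 × 0.601/0.399 = 4.00 ≈ 4

4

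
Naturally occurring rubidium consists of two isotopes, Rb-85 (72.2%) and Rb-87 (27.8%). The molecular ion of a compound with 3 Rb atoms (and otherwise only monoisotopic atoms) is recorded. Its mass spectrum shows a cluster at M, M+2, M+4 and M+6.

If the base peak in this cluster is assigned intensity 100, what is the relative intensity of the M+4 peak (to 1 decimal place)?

Binomial terms of (0.722 + 0.278)^3: M 0.3764, M+2 0.4348, M+4 0.1674, M+6 0.0215 → M+2 is the base peak.
P(M+2) = C(3,1) × 0.722^2 × 0.278^1 = 3 × 0.521284 × 0.2780 = 0.434751 (base)
P(M+4) = C(3,2) × 0.722^1 × 0.278^2 = 3 × 0.7220 × 0.077284 = 0.167397
Relative intensity = 0.167397 / 0.434751 × 100 = 38.5

38.5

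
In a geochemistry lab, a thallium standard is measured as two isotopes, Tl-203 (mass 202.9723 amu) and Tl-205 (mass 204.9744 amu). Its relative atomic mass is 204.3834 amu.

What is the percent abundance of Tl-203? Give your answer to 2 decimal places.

29.52%

With x = fraction of Tl-203 (so Tl-205 is 1 − x):
202.9723·x + 204.9744·(1 − x) = 204.3834
(202.9723 − 204.9744)·x = 204.3834 − 204.9744
x = -0.5910 / -2.0021 = 0.29519 → 29.52% Tl-203, 70.48% Tl-205.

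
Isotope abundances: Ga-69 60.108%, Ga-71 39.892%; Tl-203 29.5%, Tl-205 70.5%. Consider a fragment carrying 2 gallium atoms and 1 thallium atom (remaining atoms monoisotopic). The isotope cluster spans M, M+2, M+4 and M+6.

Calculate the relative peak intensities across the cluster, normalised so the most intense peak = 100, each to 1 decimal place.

26.9 : 100.0 : 97.2 : 28.3

Gallium pattern (n=2): 0.36129717 : 0.47956567 : 0.15913717
Thallium pattern (n=1): 0.2950 : 0.7050
Convolve the two distributions (both contribute in 2-u steps):
  M: 0.36129717×0.2950 = 0.106583
  M+2: 0.36129717×0.7050 + 0.47956567×0.2950 = 0.396186
  M+4: 0.47956567×0.7050 + 0.15913717×0.2950 = 0.385039
  M+6: 0.15913717×0.7050 = 0.112192
Scale to base peak (0.396186) = 100: 26.9 : 100.0 : 97.2 : 28.3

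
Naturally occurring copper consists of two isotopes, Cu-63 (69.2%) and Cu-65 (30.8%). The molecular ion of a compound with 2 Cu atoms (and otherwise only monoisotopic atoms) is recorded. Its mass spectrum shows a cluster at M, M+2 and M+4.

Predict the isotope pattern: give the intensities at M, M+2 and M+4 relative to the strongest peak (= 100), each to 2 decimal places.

100.00 : 89.02 : 19.81

Expanding (0.692 + 0.308)^2:
P(M) = 0.692^2 = 0.478864
P(M+2) = 2 × 0.692^1 × 0.308^1 = 0.426272
P(M+4) = 0.308^2 = 0.094864
The M peak is largest (0.478864); scaling to 100 gives 100.00 : 89.02 : 19.81.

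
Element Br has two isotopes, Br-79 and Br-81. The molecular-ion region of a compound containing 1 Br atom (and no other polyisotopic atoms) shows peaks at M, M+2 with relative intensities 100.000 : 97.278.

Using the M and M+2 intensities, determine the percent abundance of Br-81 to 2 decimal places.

Write p for the Br-79 fraction. I(M+2)/I(M) = [C(1,1)·p^0·(1−p)] / p^1 = 1·(1−p)/p = 97.278/100.000 = 0.9728
(1−p)/p = 0.9728/1 = 0.9728  ⇒  p = 1/(1 + 0.9728) = 0.5069
Br-79: 50.69%, Br-81: 49.31%.

49.31%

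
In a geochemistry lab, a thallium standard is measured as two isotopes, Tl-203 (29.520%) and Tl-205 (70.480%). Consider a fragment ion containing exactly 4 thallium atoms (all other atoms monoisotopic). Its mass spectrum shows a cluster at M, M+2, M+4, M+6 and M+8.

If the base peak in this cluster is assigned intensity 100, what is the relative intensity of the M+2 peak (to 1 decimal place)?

17.5

(0.29520 + 0.70480)^4 gives M 0.0076, M+2 0.0725, M+4 0.2597, M+6 0.4134, M+8 0.2468; the largest is M+6.
P(M+6) = C(4,3) × 0.29520^1 × 0.70480^3 = 4 × 0.2952 × 0.35010449 = 0.413403 (base)
P(M+2) = C(4,1) × 0.29520^3 × 0.70480^1 = 4 × 0.02572463 × 0.7048 = 0.072523
Relative intensity = 0.072523 / 0.413403 × 100 = 17.5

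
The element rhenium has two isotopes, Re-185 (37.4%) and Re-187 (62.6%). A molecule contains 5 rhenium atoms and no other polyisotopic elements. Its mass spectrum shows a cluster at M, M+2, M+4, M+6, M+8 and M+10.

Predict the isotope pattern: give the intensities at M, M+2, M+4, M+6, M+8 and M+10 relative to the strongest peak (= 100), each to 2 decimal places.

2.13 : 17.85 : 59.74 : 100.00 : 83.69 : 28.02

Each Re atom is independently Re-185 (p = 0.374) or Re-187 (q = 0.626); the cluster is the binomial expansion (p + q)^5.
P(M) = 0.374^5 = 0.007317
P(M+2) = 5 × 0.374^4 × 0.626^1 = 0.061239
P(M+4) = 10 × 0.374^3 × 0.626^2 = 0.205005
P(M+6) = 10 × 0.374^2 × 0.626^3 = 0.343136
P(M+8) = 5 × 0.374^1 × 0.626^4 = 0.287170
P(M+10) = 0.626^5 = 0.096133
The M+6 peak is largest (0.343136); scaling to 100 gives 2.13 : 17.85 : 59.74 : 100.00 : 83.69 : 28.02.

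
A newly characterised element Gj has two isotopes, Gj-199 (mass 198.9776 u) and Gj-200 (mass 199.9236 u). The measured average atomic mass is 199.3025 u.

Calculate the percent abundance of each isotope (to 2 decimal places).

Gj-199: 65.66%, Gj-200: 34.34%

Let x be the fractional abundance of Gj-199; then Gj-200 has abundance 1 − x.
198.9776·x + 199.9236·(1 − x) = 199.3025
(198.9776 − 199.9236)·x = 199.3025 − 199.9236
x = -0.6211 / -0.9460 = 0.65655 → 65.66% Gj-199, 34.34% Gj-200.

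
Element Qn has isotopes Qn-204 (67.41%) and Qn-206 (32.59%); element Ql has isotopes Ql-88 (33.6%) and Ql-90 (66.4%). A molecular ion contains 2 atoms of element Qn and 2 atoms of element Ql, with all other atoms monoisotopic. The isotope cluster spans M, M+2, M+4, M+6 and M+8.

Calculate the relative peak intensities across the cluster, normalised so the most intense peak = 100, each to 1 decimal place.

12.6 : 61.8 : 100.0 : 59.0 : 11.5

Element Qn pattern (n=2): 0.45441081 : 0.43937838 : 0.10621081
Element Ql pattern (n=2): 0.112896 : 0.446208 : 0.440896
Convolve the two distributions (both contribute in 2-u steps):
  M: 0.45441081×0.112896 = 0.051301
  M+2: 0.45441081×0.446208 + 0.43937838×0.112896 = 0.252366
  M+4: 0.45441081×0.440896 + 0.43937838×0.446208 + 0.10621081×0.112896 = 0.408393
  M+6: 0.43937838×0.440896 + 0.10621081×0.446208 = 0.241112
  M+8: 0.10621081×0.440896 = 0.046828
Scale to base peak (0.408393) = 100: 12.6 : 61.8 : 100.0 : 59.0 : 11.5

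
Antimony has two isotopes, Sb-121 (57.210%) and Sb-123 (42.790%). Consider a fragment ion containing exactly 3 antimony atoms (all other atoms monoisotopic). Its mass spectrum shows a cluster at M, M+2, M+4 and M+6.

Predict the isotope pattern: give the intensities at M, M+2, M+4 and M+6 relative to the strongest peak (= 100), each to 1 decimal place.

44.6 : 100.0 : 74.8 : 18.6

Expanding (0.57210 + 0.42790)^3:
P(M) = 0.57210^3 = 0.187247
P(M+2) = 3 × 0.57210^2 × 0.42790^1 = 0.420153
P(M+4) = 3 × 0.57210^1 × 0.42790^2 = 0.314252
P(M+6) = 0.42790^3 = 0.078348
The M+2 peak is largest (0.420153); scaling to 100 gives 44.6 : 100.0 : 74.8 : 18.6.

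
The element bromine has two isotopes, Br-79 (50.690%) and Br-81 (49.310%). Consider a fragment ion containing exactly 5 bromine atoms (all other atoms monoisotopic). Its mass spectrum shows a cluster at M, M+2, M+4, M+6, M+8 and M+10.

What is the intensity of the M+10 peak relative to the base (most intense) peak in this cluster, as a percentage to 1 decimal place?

9.2%

Binomial terms of (0.50690 + 0.49310)^5: M 0.0335, M+2 0.1628, M+4 0.3167, M+6 0.3081, M+8 0.1498, M+10 0.0292 → M+4 is the base peak.
P(M+4) = C(5,2) × 0.50690^3 × 0.49310^2 = 10 × 0.13024674 × 0.24314761 = 0.316692 (base)
P(M+10) = C(5,5) × 0.50690^0 × 0.49310^5 = 1 × 1.0000 × 0.02915245 = 0.029152
Relative intensity = 0.029152 / 0.316692 × 100 = 9.2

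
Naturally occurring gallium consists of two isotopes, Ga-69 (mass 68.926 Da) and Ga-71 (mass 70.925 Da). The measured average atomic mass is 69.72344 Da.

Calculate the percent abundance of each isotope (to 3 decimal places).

Ga-69: 60.108%, Ga-71: 39.892%

Let x be the fractional abundance of Ga-69; then Ga-71 has abundance 1 − x.
68.926·x + 70.925·(1 − x) = 69.72344
(68.926 − 70.925)·x = 69.72344 − 70.925
x = -1.20156 / -1.999 = 0.60108 → 60.108% Ga-69, 39.892% Ga-71.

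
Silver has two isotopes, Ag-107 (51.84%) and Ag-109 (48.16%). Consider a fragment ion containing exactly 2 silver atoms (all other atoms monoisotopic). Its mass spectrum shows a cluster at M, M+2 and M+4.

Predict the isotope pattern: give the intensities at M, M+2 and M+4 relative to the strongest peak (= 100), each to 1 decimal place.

Each Ag atom is independently Ag-107 (p = 0.5184) or Ag-109 (q = 0.4816); the cluster is the binomial expansion (p + q)^2.
P(M) = 0.5184^2 = 0.268739
P(M+2) = 2 × 0.5184^1 × 0.4816^1 = 0.499323
P(M+4) = 0.4816^2 = 0.231939
The M+2 peak is largest (0.499323); scaling to 100 gives 53.8 : 100.0 : 46.5.

53.8 : 100.0 : 46.5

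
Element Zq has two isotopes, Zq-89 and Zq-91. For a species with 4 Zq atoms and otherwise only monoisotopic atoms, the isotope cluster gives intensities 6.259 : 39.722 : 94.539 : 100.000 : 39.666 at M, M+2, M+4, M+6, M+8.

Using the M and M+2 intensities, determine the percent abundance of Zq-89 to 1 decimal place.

Let p = fractional abundance of Zq-89. I(M+2)/I(M) = [C(4,1)·p^3·(1−p)] / p^4 = 4·(1−p)/p = 39.722/6.259 = 6.3464
(1−p)/p = 6.3464/4 = 1.5866  ⇒  p = 1/(1 + 1.5866) = 0.3866
Zq-89: 38.7%, Zq-91: 61.3%.

38.7%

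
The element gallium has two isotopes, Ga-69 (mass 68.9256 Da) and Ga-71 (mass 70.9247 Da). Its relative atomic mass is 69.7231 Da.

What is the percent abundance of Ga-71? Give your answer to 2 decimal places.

39.89%

Writing the weighted mean with unknown fraction x of Ga-69:
68.9256·x + 70.9247·(1 − x) = 69.7231
(68.9256 − 70.9247)·x = 69.7231 − 70.9247
x = -1.2016 / -1.9991 = 0.60107 → 60.11% Ga-69, 39.89% Ga-71.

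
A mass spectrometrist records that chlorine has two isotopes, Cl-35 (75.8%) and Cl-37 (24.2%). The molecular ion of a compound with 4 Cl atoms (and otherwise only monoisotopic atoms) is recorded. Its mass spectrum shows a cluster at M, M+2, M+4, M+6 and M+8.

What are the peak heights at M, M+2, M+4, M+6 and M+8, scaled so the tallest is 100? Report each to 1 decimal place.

Each Cl atom is independently Cl-35 (p = 0.758) or Cl-37 (q = 0.242); the cluster is the binomial expansion (p + q)^4.
P(M) = 0.758^4 = 0.330124
P(M+2) = 4 × 0.758^3 × 0.242^1 = 0.421583
P(M+4) = 6 × 0.758^2 × 0.242^2 = 0.201893
P(M+6) = 4 × 0.758^1 × 0.242^3 = 0.042971
P(M+8) = 0.242^4 = 0.003430
The M+2 peak is largest (0.421583); scaling to 100 gives 78.3 : 100.0 : 47.9 : 10.2 : 0.8.

78.3 : 100.0 : 47.9 : 10.2 : 0.8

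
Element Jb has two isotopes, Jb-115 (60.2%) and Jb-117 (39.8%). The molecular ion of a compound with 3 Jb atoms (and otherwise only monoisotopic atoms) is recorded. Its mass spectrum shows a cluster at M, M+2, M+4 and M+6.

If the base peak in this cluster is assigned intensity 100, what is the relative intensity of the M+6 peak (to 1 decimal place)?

(0.602 + 0.398)^3 gives M 0.2182, M+2 0.4327, M+4 0.2861, M+6 0.0630; the largest is M+2.
P(M+2) = C(3,1) × 0.602^2 × 0.398^1 = 3 × 0.362404 × 0.3980 = 0.432710 (base)
P(M+6) = C(3,3) × 0.602^0 × 0.398^3 = 1 × 1.0000 × 0.06304479 = 0.063045
Relative intensity = 0.063045 / 0.432710 × 100 = 14.6

14.6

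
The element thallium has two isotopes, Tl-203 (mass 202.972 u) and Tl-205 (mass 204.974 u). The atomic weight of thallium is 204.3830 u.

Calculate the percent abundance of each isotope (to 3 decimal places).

Let x be the fractional abundance of Tl-203; then Tl-205 has abundance 1 − x.
202.972·x + 204.974·(1 − x) = 204.3830
(202.972 − 204.974)·x = 204.3830 − 204.974
x = -0.5910 / -2.002 = 0.29520 → 29.520% Tl-203, 70.480% Tl-205.

Tl-203: 29.520%, Tl-205: 70.480%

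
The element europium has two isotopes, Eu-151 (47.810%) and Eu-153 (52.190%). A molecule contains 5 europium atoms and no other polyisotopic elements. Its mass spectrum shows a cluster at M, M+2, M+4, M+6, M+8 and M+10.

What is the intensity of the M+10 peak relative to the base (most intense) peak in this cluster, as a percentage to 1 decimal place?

Term probabilities: M 0.0250, M+2 0.1363, M+4 0.2977, M+6 0.3249, M+8 0.1774, M+10 0.0387. Base peak = M+6.
P(M+6) = C(5,3) × 0.47810^2 × 0.52190^3 = 10 × 0.22857961 × 0.14215492 = 0.324937 (base)
P(M+10) = C(5,5) × 0.47810^0 × 0.52190^5 = 1 × 1.0000 × 0.0387201 = 0.038720
Relative intensity = 0.038720 / 0.324937 × 100 = 11.9

11.9%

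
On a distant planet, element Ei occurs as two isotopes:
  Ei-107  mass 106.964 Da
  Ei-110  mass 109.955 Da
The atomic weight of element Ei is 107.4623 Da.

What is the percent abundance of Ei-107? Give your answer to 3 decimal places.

83.340%

Let x be the fractional abundance of Ei-107; then Ei-110 has abundance 1 − x.
106.964·x + 109.955·(1 − x) = 107.4623
(106.964 − 109.955)·x = 107.4623 − 109.955
x = -2.4927 / -2.991 = 0.83340 → 83.340% Ei-107, 16.660% Ei-110.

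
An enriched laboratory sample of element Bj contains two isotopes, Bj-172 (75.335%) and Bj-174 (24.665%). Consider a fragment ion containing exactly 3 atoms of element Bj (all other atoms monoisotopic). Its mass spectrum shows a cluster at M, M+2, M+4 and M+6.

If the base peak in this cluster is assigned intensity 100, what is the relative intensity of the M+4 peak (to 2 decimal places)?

32.16

(0.75335 + 0.24665)^3 gives M 0.4276, M+2 0.4199, M+4 0.1375, M+6 0.0150; the largest is M.
P(M) = C(3,0) × 0.75335^3 × 0.24665^0 = 1 × 0.42755341 × 1.0000 = 0.427553 (base)
P(M+4) = C(3,2) × 0.75335^1 × 0.24665^2 = 3 × 0.75335 × 0.06083622 = 0.137493
Relative intensity = 0.137493 / 0.427553 × 100 = 32.16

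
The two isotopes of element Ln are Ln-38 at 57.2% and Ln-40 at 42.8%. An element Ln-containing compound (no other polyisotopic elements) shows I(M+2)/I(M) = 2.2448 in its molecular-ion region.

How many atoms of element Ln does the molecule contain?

For n independent Ln atoms, I(M+2)/I(M) = n · (abundance Ln-40) / (abundance Ln-38) = n · 0.428/0.572.
n = 2.2448 × 0.572/0.428 = 3.00 ≈ 3

3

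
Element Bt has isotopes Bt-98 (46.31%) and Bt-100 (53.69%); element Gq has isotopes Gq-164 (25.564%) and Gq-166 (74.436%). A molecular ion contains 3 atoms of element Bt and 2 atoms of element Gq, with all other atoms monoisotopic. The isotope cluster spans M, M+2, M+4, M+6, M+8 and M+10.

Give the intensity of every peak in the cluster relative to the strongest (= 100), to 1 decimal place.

Element Bt pattern (n=3): 0.09931717 : 0.34543332 : 0.40048185 : 0.15476766
Element Gq pattern (n=2): 0.06535181 : 0.38057638 : 0.55407181
Convolve the two distributions (both contribute in 2-u steps):
  M: 0.09931717×0.06535181 = 0.006491
  M+2: 0.09931717×0.38057638 + 0.34543332×0.06535181 = 0.060372
  M+4: 0.09931717×0.55407181 + 0.34543332×0.38057638 + 0.40048185×0.06535181 = 0.212665
  M+6: 0.34543332×0.55407181 + 0.40048185×0.38057638 + 0.15476766×0.06535181 = 0.353923
  M+8: 0.40048185×0.55407181 + 0.15476766×0.38057638 = 0.280797
  M+10: 0.15476766×0.55407181 = 0.085752
Scale to base peak (0.353923) = 100: 1.8 : 17.1 : 60.1 : 100.0 : 79.3 : 24.2

1.8 : 17.1 : 60.1 : 100.0 : 79.3 : 24.2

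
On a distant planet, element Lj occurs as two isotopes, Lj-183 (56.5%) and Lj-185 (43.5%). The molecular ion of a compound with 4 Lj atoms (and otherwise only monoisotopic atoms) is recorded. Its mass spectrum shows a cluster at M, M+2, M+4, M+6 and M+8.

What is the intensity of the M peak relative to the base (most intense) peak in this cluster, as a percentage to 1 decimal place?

28.1%

Term probabilities: M 0.1019, M+2 0.3138, M+4 0.3624, M+6 0.1860, M+8 0.0358. Base peak = M+4.
P(M+4) = C(4,2) × 0.565^2 × 0.435^2 = 6 × 0.319225 × 0.189225 = 0.362432 (base)
P(M) = C(4,0) × 0.565^4 × 0.435^0 = 1 × 0.1019046 × 1.0000 = 0.101905
Relative intensity = 0.101905 / 0.362432 × 100 = 28.1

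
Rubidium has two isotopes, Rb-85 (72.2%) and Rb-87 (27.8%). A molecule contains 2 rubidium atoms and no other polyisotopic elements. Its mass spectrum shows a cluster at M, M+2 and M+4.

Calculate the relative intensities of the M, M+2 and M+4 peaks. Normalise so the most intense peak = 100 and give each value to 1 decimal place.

100.0 : 77.0 : 14.8

Each Rb atom is independently Rb-85 (p = 0.722) or Rb-87 (q = 0.278); the cluster is the binomial expansion (p + q)^2.
P(M) = 0.722^2 = 0.521284
P(M+2) = 2 × 0.722^1 × 0.278^1 = 0.401432
P(M+4) = 0.278^2 = 0.077284
The M peak is largest (0.521284); scaling to 100 gives 100.0 : 77.0 : 14.8.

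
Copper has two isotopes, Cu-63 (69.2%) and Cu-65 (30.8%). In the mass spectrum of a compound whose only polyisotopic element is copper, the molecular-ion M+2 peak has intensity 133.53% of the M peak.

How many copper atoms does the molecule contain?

For n independent Cu atoms, I(M+2)/I(M) = n · (abundance Cu-65) / (abundance Cu-63) = n · 0.308/0.692.
n = 1.3353 × 0.692/0.308 = 3.00 ≈ 3

3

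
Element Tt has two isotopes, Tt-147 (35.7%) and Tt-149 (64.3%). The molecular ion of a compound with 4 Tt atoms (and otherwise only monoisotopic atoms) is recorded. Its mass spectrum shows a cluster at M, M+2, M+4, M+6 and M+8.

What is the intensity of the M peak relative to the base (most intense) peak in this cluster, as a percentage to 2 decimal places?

4.28%

Term probabilities: M 0.0162, M+2 0.1170, M+4 0.3162, M+6 0.3796, M+8 0.1709. Base peak = M+6.
P(M+6) = C(4,3) × 0.357^1 × 0.643^3 = 4 × 0.3570 × 0.26584771 = 0.379631 (base)
P(M) = C(4,0) × 0.357^4 × 0.643^0 = 1 × 0.01624325 × 1.0000 = 0.016243
Relative intensity = 0.016243 / 0.379631 × 100 = 4.28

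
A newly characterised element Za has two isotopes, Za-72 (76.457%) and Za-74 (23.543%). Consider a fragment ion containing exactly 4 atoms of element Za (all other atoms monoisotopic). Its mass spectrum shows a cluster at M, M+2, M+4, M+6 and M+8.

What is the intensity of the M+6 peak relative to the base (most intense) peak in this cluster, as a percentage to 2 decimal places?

9.48%

(0.76457 + 0.23543)^4 gives M 0.3417, M+2 0.4209, M+4 0.1944, M+6 0.0399, M+8 0.0031; the largest is M+2.
P(M+2) = C(4,1) × 0.76457^3 × 0.23543^1 = 4 × 0.44694261 × 0.23543 = 0.420895 (base)
P(M+6) = C(4,3) × 0.76457^1 × 0.23543^3 = 4 × 0.76457 × 0.01304925 = 0.039908
Relative intensity = 0.039908 / 0.420895 × 100 = 9.48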